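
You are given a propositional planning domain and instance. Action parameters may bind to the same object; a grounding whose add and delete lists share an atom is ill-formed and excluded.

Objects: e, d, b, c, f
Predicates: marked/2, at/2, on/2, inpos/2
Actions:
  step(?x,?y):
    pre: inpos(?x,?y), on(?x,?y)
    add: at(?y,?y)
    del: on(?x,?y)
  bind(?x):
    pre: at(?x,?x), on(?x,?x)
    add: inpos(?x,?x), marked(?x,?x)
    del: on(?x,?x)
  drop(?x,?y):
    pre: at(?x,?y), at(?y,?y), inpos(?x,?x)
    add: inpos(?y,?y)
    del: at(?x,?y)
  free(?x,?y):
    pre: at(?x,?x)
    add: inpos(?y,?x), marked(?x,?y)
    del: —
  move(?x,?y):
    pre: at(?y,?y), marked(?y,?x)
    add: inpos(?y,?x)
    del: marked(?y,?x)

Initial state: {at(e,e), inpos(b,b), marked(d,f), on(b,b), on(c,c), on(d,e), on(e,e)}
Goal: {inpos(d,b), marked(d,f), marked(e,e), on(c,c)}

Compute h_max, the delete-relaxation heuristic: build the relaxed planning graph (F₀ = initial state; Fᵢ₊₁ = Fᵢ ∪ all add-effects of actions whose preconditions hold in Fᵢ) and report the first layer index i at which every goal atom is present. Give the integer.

2

F0 = init (7 atoms)
F1 = F0 ∪ {at(b,b), inpos(b,e), inpos(c,e), inpos(d,e), inpos(e,e), inpos(f,e), marked(e,b), marked(e,c), marked(e,d), marked(e,e), marked(e,f)}  (18 atoms)
F2 = F1 ∪ {inpos(c,b), inpos(d,b), inpos(e,b), inpos(e,c), inpos(e,d), inpos(e,f), inpos(f,b), marked(b,b), marked(b,c), marked(b,d), marked(b,e), marked(b,f)}  (30 atoms)
goal ⊆ F2  ⇒  h_max = 2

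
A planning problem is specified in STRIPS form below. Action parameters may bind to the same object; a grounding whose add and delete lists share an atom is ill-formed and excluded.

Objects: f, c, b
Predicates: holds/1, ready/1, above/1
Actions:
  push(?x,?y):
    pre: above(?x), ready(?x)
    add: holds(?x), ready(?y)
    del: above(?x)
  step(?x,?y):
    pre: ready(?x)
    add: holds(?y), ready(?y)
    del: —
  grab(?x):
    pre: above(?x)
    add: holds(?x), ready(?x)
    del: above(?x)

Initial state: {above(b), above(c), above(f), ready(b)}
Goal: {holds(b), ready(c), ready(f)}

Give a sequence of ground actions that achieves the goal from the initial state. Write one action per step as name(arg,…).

1. push(b,f)  →  {above(c), above(f), holds(b), ready(b), ready(f)}
2. push(f,c)  →  {above(c), holds(b), holds(f), ready(b), ready(c), ready(f)}

push(b,f); push(f,c)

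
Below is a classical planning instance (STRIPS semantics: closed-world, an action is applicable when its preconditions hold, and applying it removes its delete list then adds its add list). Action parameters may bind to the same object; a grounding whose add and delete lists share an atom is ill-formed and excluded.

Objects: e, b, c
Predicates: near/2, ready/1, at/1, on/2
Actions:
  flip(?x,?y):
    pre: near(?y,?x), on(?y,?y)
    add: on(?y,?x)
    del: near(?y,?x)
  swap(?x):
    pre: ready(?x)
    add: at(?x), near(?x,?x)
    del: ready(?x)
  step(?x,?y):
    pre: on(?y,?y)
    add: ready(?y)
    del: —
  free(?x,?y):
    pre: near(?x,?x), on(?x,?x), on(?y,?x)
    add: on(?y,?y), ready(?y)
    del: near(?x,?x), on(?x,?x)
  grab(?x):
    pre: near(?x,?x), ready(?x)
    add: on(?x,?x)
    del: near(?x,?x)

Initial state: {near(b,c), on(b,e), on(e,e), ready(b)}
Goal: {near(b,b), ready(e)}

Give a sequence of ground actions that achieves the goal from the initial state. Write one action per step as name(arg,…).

swap(b); step(e,e)

1. swap(b)  →  {at(b), near(b,b), near(b,c), on(b,e), on(e,e)}
2. step(e,e)  →  {at(b), near(b,b), near(b,c), on(b,e), on(e,e), ready(e)}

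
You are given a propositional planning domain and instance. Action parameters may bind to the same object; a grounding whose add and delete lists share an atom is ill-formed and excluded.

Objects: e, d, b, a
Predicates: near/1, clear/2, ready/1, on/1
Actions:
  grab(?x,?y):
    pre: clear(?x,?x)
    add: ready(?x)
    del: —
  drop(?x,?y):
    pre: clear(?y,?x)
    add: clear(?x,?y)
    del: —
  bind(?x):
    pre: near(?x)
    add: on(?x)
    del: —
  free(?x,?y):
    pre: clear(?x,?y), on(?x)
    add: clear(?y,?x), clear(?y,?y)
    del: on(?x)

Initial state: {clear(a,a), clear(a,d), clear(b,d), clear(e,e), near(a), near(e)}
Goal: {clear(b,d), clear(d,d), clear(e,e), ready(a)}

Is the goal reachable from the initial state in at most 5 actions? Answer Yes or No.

Yes

1. grab(a,e)  →  {clear(a,a), clear(a,d), clear(b,d), clear(e,e), near(a), near(e), ready(a)}
2. bind(a)  →  {clear(a,a), clear(a,d), clear(b,d), clear(e,e), near(a), near(e), on(a), ready(a)}
3. free(a,d)  →  {clear(a,a), clear(a,d), clear(b,d), clear(d,a), clear(d,d), clear(e,e), near(a), near(e), ready(a)}
optimal plan length = 3; 3 ≤ 5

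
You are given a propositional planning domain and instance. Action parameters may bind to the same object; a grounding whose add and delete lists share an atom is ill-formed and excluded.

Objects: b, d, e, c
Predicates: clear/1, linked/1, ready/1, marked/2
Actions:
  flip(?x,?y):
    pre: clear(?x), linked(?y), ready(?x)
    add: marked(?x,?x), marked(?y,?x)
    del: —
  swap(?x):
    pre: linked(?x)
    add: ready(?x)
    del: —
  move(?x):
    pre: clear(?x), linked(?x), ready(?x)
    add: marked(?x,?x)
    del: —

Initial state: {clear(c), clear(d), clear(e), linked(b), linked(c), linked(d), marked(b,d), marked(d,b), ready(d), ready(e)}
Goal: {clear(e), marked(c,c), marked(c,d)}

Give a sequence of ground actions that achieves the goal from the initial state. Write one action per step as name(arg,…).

1. flip(d,c)  →  {clear(c), clear(d), clear(e), linked(b), linked(c), linked(d), marked(b,d), marked(c,d), marked(d,b), marked(d,d), ready(d), ready(e)}
2. swap(c)  →  {clear(c), clear(d), clear(e), linked(b), linked(c), linked(d), marked(b,d), marked(c,d), marked(d,b), marked(d,d), ready(c), ready(d), ready(e)}
3. flip(c,b)  →  {clear(c), clear(d), clear(e), linked(b), linked(c), linked(d), marked(b,c), marked(b,d), marked(c,c), marked(c,d), marked(d,b), marked(d,d), ready(c), ready(d), ready(e)}

flip(d,c); swap(c); flip(c,b)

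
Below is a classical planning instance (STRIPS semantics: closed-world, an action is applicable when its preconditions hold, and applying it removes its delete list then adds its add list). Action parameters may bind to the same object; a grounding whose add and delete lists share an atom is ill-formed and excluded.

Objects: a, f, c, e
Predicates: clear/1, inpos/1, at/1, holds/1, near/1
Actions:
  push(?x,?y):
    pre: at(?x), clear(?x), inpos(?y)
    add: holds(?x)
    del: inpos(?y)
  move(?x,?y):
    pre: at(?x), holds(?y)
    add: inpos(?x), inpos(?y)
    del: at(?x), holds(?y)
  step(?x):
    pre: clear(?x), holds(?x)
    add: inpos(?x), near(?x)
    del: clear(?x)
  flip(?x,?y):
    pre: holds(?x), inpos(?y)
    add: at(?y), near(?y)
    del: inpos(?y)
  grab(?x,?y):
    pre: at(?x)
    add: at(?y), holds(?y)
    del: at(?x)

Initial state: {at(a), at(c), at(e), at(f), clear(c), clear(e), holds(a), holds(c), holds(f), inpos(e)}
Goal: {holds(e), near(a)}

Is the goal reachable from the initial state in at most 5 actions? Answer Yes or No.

Yes

1. push(e,e)  →  {at(a), at(c), at(e), at(f), clear(c), clear(e), holds(a), holds(c), holds(e), holds(f)}
2. move(a,a)  →  {at(c), at(e), at(f), clear(c), clear(e), holds(c), holds(e), holds(f), inpos(a)}
3. flip(f,a)  →  {at(a), at(c), at(e), at(f), clear(c), clear(e), holds(c), holds(e), holds(f), near(a)}
optimal plan length = 3; 3 ≤ 5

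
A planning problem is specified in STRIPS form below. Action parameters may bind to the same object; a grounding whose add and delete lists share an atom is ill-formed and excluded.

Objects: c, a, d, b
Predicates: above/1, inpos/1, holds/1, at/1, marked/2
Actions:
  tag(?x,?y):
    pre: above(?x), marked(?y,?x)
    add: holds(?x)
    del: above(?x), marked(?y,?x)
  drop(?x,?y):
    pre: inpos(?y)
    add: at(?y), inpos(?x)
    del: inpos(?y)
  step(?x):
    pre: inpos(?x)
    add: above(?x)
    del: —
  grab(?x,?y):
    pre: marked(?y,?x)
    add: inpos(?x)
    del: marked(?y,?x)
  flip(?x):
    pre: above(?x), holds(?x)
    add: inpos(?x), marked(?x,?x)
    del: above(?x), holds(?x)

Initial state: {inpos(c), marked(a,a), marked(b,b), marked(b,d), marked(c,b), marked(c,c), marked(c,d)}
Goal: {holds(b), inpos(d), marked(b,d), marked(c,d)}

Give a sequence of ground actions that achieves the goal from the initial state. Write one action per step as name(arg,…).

drop(d,c); grab(b,c); step(b); tag(b,b)

1. drop(d,c)  →  {at(c), inpos(d), marked(a,a), marked(b,b), marked(b,d), marked(c,b), marked(c,c), marked(c,d)}
2. grab(b,c)  →  {at(c), inpos(b), inpos(d), marked(a,a), marked(b,b), marked(b,d), marked(c,c), marked(c,d)}
3. step(b)  →  {above(b), at(c), inpos(b), inpos(d), marked(a,a), marked(b,b), marked(b,d), marked(c,c), marked(c,d)}
4. tag(b,b)  →  {at(c), holds(b), inpos(b), inpos(d), marked(a,a), marked(b,d), marked(c,c), marked(c,d)}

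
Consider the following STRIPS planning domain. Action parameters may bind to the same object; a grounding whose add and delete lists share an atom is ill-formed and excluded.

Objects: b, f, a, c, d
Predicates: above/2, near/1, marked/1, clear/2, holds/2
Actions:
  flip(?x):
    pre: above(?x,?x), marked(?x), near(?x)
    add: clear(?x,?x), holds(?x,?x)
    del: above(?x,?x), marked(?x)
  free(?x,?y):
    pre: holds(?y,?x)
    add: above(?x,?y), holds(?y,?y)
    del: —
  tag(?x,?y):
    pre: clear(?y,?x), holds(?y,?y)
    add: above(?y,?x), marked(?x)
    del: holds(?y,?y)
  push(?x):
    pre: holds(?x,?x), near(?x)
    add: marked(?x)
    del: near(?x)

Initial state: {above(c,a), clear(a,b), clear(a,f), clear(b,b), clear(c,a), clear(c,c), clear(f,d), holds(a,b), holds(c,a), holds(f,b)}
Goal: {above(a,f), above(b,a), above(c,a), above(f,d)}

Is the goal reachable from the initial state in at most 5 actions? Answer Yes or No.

1. free(b,f)  →  {above(b,f), above(c,a), clear(a,b), clear(a,f), clear(b,b), clear(c,a), clear(c,c), clear(f,d), holds(a,b), holds(c,a), holds(f,b), holds(f,f)}
2. free(b,a)  →  {above(b,a), above(b,f), above(c,a), clear(a,b), clear(a,f), clear(b,b), clear(c,a), clear(c,c), clear(f,d), holds(a,a), holds(a,b), holds(c,a), holds(f,b), holds(f,f)}
3. tag(f,a)  →  {above(a,f), above(b,a), above(b,f), above(c,a), clear(a,b), clear(a,f), clear(b,b), clear(c,a), clear(c,c), clear(f,d), holds(a,b), holds(c,a), holds(f,b), holds(f,f), marked(f)}
4. tag(d,f)  →  {above(a,f), above(b,a), above(b,f), above(c,a), above(f,d), clear(a,b), clear(a,f), clear(b,b), clear(c,a), clear(c,c), clear(f,d), holds(a,b), holds(c,a), holds(f,b), marked(d), marked(f)}
optimal plan length = 4; 4 ≤ 5

Yes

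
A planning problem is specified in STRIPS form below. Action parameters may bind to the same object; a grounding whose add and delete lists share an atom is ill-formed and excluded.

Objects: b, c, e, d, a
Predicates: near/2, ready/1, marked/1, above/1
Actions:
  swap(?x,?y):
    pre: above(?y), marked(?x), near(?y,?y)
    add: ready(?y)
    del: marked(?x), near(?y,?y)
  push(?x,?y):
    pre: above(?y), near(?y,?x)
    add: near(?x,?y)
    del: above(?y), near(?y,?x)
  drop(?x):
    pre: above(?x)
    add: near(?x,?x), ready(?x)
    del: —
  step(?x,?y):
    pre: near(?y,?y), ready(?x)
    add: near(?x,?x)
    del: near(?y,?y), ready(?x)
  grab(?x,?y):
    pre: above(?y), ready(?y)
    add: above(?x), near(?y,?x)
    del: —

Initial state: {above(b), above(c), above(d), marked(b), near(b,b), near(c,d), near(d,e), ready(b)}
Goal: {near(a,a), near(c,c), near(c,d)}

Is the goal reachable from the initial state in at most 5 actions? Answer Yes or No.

Yes

1. drop(c)  →  {above(b), above(c), above(d), marked(b), near(b,b), near(c,c), near(c,d), near(d,e), ready(b), ready(c)}
2. grab(a,b)  →  {above(a), above(b), above(c), above(d), marked(b), near(b,a), near(b,b), near(c,c), near(c,d), near(d,e), ready(b), ready(c)}
3. drop(a)  →  {above(a), above(b), above(c), above(d), marked(b), near(a,a), near(b,a), near(b,b), near(c,c), near(c,d), near(d,e), ready(a), ready(b), ready(c)}
optimal plan length = 3; 3 ≤ 5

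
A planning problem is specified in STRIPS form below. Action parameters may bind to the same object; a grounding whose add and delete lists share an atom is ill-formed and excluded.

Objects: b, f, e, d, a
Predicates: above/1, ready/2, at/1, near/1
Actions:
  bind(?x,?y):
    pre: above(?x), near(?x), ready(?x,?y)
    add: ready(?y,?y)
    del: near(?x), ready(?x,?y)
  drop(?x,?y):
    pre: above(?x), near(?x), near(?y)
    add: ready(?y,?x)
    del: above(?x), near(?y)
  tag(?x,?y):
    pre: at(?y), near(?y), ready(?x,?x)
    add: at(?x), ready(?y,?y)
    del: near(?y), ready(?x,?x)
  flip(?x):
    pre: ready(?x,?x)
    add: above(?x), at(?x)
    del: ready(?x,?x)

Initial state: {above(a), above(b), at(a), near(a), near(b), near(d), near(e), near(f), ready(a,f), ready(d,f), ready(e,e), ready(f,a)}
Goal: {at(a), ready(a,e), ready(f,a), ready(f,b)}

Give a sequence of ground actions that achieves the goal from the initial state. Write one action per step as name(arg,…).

1. drop(b,f)  →  {above(a), at(a), near(a), near(b), near(d), near(e), ready(a,f), ready(d,f), ready(e,e), ready(f,a), ready(f,b)}
2. flip(e)  →  {above(a), above(e), at(a), at(e), near(a), near(b), near(d), near(e), ready(a,f), ready(d,f), ready(f,a), ready(f,b)}
3. drop(e,a)  →  {above(a), at(a), at(e), near(b), near(d), near(e), ready(a,e), ready(a,f), ready(d,f), ready(f,a), ready(f,b)}

drop(b,f); flip(e); drop(e,a)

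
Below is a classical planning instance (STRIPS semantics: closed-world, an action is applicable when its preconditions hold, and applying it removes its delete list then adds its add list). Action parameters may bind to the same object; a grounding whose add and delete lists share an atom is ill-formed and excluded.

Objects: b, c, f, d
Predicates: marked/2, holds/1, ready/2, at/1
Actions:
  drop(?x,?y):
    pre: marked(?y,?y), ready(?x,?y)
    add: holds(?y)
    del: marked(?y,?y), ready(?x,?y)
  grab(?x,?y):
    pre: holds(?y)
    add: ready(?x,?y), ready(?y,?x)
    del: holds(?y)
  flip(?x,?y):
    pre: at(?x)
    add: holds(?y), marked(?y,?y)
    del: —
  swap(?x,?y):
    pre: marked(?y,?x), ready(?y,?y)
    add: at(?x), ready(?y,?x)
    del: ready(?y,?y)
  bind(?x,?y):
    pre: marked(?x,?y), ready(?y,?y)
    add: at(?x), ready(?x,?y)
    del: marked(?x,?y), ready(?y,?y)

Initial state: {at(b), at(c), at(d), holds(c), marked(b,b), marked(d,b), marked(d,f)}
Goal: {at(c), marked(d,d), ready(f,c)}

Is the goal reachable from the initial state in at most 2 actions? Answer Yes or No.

1. grab(f,c)  →  {at(b), at(c), at(d), marked(b,b), marked(d,b), marked(d,f), ready(c,f), ready(f,c)}
2. flip(b,d)  →  {at(b), at(c), at(d), holds(d), marked(b,b), marked(d,b), marked(d,d), marked(d,f), ready(c,f), ready(f,c)}
optimal plan length = 2; 2 ≤ 2

Yes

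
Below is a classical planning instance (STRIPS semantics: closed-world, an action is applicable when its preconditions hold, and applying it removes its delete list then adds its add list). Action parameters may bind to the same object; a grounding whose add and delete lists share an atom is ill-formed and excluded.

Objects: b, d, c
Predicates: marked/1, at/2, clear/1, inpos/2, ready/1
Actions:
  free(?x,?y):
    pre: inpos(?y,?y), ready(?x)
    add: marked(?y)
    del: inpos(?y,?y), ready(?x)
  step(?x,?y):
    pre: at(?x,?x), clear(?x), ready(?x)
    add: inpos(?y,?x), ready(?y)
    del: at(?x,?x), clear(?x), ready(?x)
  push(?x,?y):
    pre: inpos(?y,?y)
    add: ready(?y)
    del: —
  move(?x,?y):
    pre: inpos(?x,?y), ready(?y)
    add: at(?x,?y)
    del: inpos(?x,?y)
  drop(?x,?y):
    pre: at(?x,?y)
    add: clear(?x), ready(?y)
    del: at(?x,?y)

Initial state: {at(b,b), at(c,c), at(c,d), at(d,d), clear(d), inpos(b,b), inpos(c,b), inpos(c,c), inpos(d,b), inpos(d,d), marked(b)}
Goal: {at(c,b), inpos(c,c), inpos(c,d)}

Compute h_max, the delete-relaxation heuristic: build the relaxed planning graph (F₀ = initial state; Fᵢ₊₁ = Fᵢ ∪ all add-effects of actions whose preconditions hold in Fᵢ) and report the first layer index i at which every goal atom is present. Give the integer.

F0 = init (11 atoms)
F1 = F0 ∪ {clear(b), clear(c), ready(b), ready(c), ready(d)}  (16 atoms)
F2 = F1 ∪ {at(c,b), at(d,b), inpos(b,c), inpos(b,d), inpos(c,d), inpos(d,c), marked(c), marked(d)}  (24 atoms)
goal ⊆ F2  ⇒  h_max = 2

2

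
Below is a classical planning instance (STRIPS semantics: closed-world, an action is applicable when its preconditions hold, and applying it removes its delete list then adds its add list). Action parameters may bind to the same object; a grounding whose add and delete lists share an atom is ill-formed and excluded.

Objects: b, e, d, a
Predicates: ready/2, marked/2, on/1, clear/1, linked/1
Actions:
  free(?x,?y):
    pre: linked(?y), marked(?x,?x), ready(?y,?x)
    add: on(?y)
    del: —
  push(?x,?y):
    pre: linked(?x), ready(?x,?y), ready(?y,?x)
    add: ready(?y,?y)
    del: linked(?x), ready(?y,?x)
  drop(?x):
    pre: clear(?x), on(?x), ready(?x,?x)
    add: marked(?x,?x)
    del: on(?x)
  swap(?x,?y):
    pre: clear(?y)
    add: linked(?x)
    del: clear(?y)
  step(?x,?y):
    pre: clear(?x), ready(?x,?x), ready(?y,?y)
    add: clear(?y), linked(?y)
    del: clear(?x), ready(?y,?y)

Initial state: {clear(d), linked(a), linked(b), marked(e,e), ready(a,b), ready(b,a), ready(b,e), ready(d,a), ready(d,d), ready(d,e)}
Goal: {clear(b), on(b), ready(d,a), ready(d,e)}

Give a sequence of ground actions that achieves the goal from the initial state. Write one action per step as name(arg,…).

1. free(e,b)  →  {clear(d), linked(a), linked(b), marked(e,e), on(b), ready(a,b), ready(b,a), ready(b,e), ready(d,a), ready(d,d), ready(d,e)}
2. push(a,b)  →  {clear(d), linked(b), marked(e,e), on(b), ready(a,b), ready(b,b), ready(b,e), ready(d,a), ready(d,d), ready(d,e)}
3. step(d,b)  →  {clear(b), linked(b), marked(e,e), on(b), ready(a,b), ready(b,e), ready(d,a), ready(d,d), ready(d,e)}

free(e,b); push(a,b); step(d,b)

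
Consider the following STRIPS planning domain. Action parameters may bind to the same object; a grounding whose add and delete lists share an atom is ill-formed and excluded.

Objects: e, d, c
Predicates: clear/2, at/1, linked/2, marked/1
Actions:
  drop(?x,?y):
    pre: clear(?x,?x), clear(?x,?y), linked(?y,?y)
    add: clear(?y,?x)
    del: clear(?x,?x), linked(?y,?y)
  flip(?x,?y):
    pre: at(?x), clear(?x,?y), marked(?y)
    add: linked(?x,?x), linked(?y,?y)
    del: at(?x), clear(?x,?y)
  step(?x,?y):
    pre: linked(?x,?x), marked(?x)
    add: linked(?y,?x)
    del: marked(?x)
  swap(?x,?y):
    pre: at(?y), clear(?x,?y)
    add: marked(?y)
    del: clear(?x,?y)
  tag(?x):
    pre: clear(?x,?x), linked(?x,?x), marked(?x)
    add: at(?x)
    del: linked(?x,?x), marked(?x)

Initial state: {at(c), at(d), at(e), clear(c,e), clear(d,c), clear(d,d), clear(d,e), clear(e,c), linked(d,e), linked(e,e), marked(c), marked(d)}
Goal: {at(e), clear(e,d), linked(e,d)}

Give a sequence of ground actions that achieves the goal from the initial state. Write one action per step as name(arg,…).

1. drop(d,e)  →  {at(c), at(d), at(e), clear(c,e), clear(d,c), clear(d,e), clear(e,c), clear(e,d), linked(d,e), marked(c), marked(d)}
2. flip(d,c)  →  {at(c), at(e), clear(c,e), clear(d,e), clear(e,c), clear(e,d), linked(c,c), linked(d,d), linked(d,e), marked(c), marked(d)}
3. step(d,e)  →  {at(c), at(e), clear(c,e), clear(d,e), clear(e,c), clear(e,d), linked(c,c), linked(d,d), linked(d,e), linked(e,d), marked(c)}

drop(d,e); flip(d,c); step(d,e)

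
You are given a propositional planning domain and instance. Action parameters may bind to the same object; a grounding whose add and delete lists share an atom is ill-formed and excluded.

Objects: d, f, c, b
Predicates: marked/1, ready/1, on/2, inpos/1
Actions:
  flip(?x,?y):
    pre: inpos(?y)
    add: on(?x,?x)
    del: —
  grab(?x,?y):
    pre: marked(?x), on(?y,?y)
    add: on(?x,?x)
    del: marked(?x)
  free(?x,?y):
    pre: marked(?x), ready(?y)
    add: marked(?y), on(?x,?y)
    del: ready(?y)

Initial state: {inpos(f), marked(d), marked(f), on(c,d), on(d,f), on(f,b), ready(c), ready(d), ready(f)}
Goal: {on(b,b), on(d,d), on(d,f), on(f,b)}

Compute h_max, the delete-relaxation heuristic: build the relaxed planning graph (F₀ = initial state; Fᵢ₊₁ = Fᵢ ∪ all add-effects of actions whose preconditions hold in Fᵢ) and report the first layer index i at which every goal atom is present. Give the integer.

1

F0 = init (9 atoms)
F1 = F0 ∪ {marked(c), on(b,b), on(c,c), on(d,c), on(d,d), on(f,c), on(f,d), on(f,f)}  (17 atoms)
goal ⊆ F1  ⇒  h_max = 1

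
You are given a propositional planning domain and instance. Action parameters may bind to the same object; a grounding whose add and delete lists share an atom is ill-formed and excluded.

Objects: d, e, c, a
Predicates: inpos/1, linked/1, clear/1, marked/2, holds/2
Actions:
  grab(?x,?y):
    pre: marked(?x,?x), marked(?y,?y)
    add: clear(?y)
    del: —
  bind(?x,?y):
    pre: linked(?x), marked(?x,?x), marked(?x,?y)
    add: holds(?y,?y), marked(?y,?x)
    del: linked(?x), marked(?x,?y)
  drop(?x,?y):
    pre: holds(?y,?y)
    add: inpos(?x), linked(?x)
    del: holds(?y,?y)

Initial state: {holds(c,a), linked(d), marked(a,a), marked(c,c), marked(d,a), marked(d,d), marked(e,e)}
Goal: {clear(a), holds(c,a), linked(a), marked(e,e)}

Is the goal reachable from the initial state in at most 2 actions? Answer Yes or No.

No

1. grab(d,a)  →  {clear(a), holds(c,a), linked(d), marked(a,a), marked(c,c), marked(d,a), marked(d,d), marked(e,e)}
2. bind(d,a)  →  {clear(a), holds(a,a), holds(c,a), marked(a,a), marked(a,d), marked(c,c), marked(d,d), marked(e,e)}
3. drop(a,a)  →  {clear(a), holds(c,a), inpos(a), linked(a), marked(a,a), marked(a,d), marked(c,c), marked(d,d), marked(e,e)}
optimal plan length = 3; 3 > 2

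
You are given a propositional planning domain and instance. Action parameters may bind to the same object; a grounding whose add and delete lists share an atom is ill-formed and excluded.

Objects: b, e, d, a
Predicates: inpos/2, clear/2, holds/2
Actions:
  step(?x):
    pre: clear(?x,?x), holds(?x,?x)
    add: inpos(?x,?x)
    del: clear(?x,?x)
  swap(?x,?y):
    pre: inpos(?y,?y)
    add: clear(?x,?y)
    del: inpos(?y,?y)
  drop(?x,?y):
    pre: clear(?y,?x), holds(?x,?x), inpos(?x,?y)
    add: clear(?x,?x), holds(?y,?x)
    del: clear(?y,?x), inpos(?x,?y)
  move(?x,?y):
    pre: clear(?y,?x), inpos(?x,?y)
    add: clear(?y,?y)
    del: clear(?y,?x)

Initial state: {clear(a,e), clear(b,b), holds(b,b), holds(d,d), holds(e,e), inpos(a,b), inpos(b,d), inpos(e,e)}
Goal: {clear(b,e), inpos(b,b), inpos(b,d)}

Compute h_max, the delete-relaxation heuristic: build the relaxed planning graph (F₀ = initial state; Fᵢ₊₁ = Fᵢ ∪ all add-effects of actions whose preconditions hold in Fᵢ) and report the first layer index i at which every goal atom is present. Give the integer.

F0 = init (8 atoms)
F1 = F0 ∪ {clear(b,e), clear(d,e), clear(e,e), inpos(b,b)}  (12 atoms)
goal ⊆ F1  ⇒  h_max = 1

1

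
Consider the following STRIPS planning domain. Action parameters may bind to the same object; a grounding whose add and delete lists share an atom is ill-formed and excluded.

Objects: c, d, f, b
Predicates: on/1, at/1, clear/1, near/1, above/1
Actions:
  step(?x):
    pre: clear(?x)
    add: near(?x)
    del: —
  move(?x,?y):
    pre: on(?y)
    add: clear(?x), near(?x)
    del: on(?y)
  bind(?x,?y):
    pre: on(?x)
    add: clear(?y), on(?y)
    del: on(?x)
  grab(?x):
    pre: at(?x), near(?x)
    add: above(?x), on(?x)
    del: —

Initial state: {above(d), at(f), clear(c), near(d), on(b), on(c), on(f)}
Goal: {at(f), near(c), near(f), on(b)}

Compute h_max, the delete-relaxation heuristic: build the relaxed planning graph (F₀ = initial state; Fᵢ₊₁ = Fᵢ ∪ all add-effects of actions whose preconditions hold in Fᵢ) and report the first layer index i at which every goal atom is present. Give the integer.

F0 = init (7 atoms)
F1 = F0 ∪ {clear(b), clear(d), clear(f), near(b), near(c), near(f), on(d)}  (14 atoms)
goal ⊆ F1  ⇒  h_max = 1

1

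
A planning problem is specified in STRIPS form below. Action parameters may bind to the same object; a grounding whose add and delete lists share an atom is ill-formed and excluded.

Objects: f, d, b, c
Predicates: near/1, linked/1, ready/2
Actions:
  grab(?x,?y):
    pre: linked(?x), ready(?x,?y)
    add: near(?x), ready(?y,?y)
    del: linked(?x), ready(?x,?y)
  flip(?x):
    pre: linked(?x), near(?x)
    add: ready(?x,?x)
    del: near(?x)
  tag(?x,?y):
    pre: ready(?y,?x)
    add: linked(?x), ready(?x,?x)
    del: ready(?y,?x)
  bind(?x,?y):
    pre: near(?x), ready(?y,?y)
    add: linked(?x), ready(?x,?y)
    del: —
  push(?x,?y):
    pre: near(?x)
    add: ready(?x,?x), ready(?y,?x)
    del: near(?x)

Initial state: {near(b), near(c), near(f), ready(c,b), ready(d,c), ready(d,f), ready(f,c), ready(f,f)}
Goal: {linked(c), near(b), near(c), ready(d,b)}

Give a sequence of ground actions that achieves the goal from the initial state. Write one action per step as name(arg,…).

1. tag(c,f)  →  {linked(c), near(b), near(c), near(f), ready(c,b), ready(c,c), ready(d,c), ready(d,f), ready(f,f)}
2. bind(b,f)  →  {linked(b), linked(c), near(b), near(c), near(f), ready(b,f), ready(c,b), ready(c,c), ready(d,c), ready(d,f), ready(f,f)}
3. push(b,d)  →  {linked(b), linked(c), near(c), near(f), ready(b,b), ready(b,f), ready(c,b), ready(c,c), ready(d,b), ready(d,c), ready(d,f), ready(f,f)}
4. grab(b,f)  →  {linked(c), near(b), near(c), near(f), ready(b,b), ready(c,b), ready(c,c), ready(d,b), ready(d,c), ready(d,f), ready(f,f)}

tag(c,f); bind(b,f); push(b,d); grab(b,f)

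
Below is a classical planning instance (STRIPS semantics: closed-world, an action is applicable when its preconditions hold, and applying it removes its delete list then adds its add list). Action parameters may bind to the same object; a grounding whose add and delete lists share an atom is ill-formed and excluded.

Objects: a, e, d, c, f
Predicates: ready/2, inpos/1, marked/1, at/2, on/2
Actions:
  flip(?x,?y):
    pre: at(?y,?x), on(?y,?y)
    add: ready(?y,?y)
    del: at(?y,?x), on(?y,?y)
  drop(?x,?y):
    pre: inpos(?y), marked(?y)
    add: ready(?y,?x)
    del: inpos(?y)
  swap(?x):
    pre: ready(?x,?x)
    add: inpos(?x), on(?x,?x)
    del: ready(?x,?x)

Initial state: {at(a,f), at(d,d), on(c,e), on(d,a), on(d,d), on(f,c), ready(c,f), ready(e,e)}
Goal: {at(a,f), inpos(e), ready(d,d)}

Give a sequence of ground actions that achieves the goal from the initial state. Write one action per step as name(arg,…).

flip(d,d); swap(e)

1. flip(d,d)  →  {at(a,f), on(c,e), on(d,a), on(f,c), ready(c,f), ready(d,d), ready(e,e)}
2. swap(e)  →  {at(a,f), inpos(e), on(c,e), on(d,a), on(e,e), on(f,c), ready(c,f), ready(d,d)}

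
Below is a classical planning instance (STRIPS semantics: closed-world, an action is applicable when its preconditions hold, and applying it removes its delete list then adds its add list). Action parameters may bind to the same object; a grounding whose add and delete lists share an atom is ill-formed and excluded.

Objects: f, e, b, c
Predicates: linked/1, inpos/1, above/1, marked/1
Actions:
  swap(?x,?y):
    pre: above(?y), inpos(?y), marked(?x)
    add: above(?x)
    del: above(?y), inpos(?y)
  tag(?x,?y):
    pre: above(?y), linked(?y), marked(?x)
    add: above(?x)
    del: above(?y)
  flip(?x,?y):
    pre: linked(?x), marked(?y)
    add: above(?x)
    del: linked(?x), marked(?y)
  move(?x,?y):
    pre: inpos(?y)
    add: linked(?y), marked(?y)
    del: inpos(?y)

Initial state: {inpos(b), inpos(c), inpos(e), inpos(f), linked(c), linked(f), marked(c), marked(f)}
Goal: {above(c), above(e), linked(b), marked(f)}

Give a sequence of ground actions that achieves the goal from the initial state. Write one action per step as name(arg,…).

flip(c,c); move(f,e); flip(e,e); move(f,b)

1. flip(c,c)  →  {above(c), inpos(b), inpos(c), inpos(e), inpos(f), linked(f), marked(f)}
2. move(f,e)  →  {above(c), inpos(b), inpos(c), inpos(f), linked(e), linked(f), marked(e), marked(f)}
3. flip(e,e)  →  {above(c), above(e), inpos(b), inpos(c), inpos(f), linked(f), marked(f)}
4. move(f,b)  →  {above(c), above(e), inpos(c), inpos(f), linked(b), linked(f), marked(b), marked(f)}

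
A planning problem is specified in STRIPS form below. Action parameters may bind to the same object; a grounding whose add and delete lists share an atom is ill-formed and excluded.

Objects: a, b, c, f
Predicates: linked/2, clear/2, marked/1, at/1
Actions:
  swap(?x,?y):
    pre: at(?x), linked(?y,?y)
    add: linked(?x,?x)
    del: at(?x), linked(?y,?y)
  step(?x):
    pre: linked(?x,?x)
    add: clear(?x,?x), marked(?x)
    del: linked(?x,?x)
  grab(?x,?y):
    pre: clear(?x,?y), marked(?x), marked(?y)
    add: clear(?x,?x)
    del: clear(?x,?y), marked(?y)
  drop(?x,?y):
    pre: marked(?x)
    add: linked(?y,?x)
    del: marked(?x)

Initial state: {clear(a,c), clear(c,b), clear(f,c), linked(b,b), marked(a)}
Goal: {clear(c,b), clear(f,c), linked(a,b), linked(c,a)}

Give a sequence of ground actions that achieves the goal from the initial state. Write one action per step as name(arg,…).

step(b); drop(a,c); drop(b,a)

1. step(b)  →  {clear(a,c), clear(b,b), clear(c,b), clear(f,c), marked(a), marked(b)}
2. drop(a,c)  →  {clear(a,c), clear(b,b), clear(c,b), clear(f,c), linked(c,a), marked(b)}
3. drop(b,a)  →  {clear(a,c), clear(b,b), clear(c,b), clear(f,c), linked(a,b), linked(c,a)}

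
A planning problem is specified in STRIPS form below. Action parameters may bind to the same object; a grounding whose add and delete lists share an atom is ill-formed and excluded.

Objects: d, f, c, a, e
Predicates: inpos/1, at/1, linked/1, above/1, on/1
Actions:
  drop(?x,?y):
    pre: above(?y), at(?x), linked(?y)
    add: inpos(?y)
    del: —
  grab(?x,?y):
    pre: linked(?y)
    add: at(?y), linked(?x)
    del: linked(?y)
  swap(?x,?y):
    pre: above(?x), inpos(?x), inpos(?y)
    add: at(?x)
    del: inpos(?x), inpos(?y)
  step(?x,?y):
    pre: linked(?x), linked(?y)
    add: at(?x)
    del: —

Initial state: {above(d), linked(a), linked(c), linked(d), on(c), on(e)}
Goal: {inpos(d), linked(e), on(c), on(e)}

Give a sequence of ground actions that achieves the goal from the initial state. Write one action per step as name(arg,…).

grab(e,c); drop(c,d)

1. grab(e,c)  →  {above(d), at(c), linked(a), linked(d), linked(e), on(c), on(e)}
2. drop(c,d)  →  {above(d), at(c), inpos(d), linked(a), linked(d), linked(e), on(c), on(e)}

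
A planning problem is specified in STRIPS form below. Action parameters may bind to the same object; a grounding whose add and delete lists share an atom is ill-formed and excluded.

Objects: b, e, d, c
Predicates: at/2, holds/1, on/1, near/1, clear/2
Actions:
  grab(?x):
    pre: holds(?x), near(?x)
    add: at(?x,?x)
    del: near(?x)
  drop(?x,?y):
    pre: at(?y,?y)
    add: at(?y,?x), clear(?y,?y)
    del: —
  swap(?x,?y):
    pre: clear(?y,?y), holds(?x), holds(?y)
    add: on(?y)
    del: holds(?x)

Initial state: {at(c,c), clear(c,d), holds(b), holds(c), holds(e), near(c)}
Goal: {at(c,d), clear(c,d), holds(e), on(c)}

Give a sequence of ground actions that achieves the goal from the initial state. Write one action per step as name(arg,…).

drop(d,c); swap(b,c)

1. drop(d,c)  →  {at(c,c), at(c,d), clear(c,c), clear(c,d), holds(b), holds(c), holds(e), near(c)}
2. swap(b,c)  →  {at(c,c), at(c,d), clear(c,c), clear(c,d), holds(c), holds(e), near(c), on(c)}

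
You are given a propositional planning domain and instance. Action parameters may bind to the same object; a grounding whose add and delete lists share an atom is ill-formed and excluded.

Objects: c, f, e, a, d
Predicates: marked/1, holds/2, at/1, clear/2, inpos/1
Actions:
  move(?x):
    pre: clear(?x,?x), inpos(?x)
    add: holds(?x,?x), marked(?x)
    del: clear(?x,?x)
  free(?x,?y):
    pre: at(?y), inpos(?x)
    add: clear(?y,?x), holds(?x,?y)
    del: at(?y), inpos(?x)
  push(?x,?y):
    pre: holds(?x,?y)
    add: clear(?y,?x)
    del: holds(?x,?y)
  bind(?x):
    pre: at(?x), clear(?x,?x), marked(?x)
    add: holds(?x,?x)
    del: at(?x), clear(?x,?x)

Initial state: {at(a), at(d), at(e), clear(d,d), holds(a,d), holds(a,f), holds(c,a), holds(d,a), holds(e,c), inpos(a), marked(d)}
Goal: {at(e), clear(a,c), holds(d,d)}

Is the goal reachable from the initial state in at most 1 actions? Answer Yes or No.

1. push(c,a)  →  {at(a), at(d), at(e), clear(a,c), clear(d,d), holds(a,d), holds(a,f), holds(d,a), holds(e,c), inpos(a), marked(d)}
2. bind(d)  →  {at(a), at(e), clear(a,c), holds(a,d), holds(a,f), holds(d,a), holds(d,d), holds(e,c), inpos(a), marked(d)}
optimal plan length = 2; 2 > 1

No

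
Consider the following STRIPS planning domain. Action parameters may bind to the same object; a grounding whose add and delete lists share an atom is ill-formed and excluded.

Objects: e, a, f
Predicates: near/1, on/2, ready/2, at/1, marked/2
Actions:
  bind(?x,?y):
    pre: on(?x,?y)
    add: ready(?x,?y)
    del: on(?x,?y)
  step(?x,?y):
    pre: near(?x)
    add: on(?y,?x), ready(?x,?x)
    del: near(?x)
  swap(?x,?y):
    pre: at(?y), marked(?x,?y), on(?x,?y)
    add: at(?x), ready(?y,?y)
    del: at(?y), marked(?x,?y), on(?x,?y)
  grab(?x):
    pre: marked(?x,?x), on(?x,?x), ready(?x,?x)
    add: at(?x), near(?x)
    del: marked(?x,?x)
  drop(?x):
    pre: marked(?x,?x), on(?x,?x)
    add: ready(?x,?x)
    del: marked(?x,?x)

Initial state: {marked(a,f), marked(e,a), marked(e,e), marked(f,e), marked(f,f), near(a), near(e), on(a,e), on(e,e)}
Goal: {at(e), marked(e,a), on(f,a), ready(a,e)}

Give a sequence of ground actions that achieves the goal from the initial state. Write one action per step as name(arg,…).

1. bind(a,e)  →  {marked(a,f), marked(e,a), marked(e,e), marked(f,e), marked(f,f), near(a), near(e), on(e,e), ready(a,e)}
2. step(e,e)  →  {marked(a,f), marked(e,a), marked(e,e), marked(f,e), marked(f,f), near(a), on(e,e), ready(a,e), ready(e,e)}
3. step(a,f)  →  {marked(a,f), marked(e,a), marked(e,e), marked(f,e), marked(f,f), on(e,e), on(f,a), ready(a,a), ready(a,e), ready(e,e)}
4. grab(e)  →  {at(e), marked(a,f), marked(e,a), marked(f,e), marked(f,f), near(e), on(e,e), on(f,a), ready(a,a), ready(a,e), ready(e,e)}

bind(a,e); step(e,e); step(a,f); grab(e)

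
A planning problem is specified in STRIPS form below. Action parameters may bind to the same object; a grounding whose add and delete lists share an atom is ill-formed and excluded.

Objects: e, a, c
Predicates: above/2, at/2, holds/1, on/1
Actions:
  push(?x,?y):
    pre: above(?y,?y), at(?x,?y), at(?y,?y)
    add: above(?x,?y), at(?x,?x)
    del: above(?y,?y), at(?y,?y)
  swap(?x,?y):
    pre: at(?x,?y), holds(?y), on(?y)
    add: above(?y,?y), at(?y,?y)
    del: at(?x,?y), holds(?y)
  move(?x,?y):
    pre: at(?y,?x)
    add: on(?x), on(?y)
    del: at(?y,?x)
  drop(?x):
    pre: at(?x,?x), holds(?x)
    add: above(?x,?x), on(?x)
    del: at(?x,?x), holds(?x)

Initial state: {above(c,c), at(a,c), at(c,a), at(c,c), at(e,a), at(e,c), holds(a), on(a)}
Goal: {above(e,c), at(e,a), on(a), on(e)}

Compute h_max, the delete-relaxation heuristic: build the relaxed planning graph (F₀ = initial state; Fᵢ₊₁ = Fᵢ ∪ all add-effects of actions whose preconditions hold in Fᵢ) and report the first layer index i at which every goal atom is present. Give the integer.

F0 = init (8 atoms)
F1 = F0 ∪ {above(a,a), above(a,c), above(e,c), at(a,a), at(e,e), on(c), on(e)}  (15 atoms)
goal ⊆ F1  ⇒  h_max = 1

1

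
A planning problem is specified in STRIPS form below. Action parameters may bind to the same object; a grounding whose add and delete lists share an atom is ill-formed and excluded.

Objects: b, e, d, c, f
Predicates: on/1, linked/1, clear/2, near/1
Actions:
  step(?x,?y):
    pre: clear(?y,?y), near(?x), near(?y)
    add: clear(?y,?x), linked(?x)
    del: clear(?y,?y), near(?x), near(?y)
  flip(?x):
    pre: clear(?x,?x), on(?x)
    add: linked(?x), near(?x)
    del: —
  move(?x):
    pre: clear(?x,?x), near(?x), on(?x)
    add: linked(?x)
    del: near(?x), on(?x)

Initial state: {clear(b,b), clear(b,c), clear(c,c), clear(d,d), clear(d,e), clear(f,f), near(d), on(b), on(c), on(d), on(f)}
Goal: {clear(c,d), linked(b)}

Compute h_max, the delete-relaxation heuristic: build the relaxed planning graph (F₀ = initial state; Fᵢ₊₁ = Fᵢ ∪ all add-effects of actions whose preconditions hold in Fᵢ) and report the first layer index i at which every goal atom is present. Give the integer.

F0 = init (11 atoms)
F1 = F0 ∪ {linked(b), linked(c), linked(d), linked(f), near(b), near(c), near(f)}  (18 atoms)
F2 = F1 ∪ {clear(b,d), clear(b,f), clear(c,b), clear(c,d), clear(c,f), clear(d,b), clear(d,c), clear(d,f), clear(f,b), clear(f,c), clear(f,d)}  (29 atoms)
goal ⊆ F2  ⇒  h_max = 2

2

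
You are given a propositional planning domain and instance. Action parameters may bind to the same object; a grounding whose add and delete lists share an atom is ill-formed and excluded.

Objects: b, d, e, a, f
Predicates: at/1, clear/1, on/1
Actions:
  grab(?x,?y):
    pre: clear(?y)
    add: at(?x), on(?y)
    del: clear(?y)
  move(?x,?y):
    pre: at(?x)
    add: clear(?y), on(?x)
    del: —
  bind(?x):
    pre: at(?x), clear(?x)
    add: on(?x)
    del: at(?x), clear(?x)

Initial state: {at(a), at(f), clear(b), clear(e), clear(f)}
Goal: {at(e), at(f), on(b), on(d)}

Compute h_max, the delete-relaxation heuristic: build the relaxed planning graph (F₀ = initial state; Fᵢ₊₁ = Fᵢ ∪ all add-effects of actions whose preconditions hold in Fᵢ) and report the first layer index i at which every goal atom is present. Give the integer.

2

F0 = init (5 atoms)
F1 = F0 ∪ {at(b), at(d), at(e), clear(a), clear(d), on(a), on(b), on(e), on(f)}  (14 atoms)
F2 = F1 ∪ {on(d)}  (15 atoms)
goal ⊆ F2  ⇒  h_max = 2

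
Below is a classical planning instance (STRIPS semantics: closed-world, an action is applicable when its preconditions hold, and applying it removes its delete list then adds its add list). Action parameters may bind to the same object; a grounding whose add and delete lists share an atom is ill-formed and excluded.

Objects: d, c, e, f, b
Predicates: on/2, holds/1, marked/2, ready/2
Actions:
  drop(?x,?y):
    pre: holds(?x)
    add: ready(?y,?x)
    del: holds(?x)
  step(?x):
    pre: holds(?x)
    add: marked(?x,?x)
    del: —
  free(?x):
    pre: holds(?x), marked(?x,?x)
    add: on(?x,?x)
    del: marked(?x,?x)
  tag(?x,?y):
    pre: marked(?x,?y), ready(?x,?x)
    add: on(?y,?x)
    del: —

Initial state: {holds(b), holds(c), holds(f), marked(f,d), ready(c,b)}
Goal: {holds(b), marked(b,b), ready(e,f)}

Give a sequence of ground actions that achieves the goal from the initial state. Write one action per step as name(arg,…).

1. drop(f,e)  →  {holds(b), holds(c), marked(f,d), ready(c,b), ready(e,f)}
2. step(b)  →  {holds(b), holds(c), marked(b,b), marked(f,d), ready(c,b), ready(e,f)}

drop(f,e); step(b)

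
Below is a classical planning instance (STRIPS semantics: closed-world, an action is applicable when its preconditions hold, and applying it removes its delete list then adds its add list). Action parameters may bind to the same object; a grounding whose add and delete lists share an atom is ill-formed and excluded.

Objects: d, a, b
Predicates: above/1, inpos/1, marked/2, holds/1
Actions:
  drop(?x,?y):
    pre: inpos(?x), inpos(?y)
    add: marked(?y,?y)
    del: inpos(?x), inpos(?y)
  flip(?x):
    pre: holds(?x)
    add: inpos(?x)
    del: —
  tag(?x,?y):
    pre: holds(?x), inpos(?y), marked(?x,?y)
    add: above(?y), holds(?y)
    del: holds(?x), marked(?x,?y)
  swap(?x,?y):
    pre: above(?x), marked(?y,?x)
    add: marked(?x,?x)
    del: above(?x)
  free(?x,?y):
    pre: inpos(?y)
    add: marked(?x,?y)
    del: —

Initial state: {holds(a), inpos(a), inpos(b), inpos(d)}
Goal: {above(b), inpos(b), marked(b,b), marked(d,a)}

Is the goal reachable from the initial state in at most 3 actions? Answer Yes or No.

No

1. free(d,a)  →  {holds(a), inpos(a), inpos(b), inpos(d), marked(d,a)}
2. free(a,b)  →  {holds(a), inpos(a), inpos(b), inpos(d), marked(a,b), marked(d,a)}
3. tag(a,b)  →  {above(b), holds(b), inpos(a), inpos(b), inpos(d), marked(d,a)}
4. free(b,b)  →  {above(b), holds(b), inpos(a), inpos(b), inpos(d), marked(b,b), marked(d,a)}
optimal plan length = 4; 4 > 3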